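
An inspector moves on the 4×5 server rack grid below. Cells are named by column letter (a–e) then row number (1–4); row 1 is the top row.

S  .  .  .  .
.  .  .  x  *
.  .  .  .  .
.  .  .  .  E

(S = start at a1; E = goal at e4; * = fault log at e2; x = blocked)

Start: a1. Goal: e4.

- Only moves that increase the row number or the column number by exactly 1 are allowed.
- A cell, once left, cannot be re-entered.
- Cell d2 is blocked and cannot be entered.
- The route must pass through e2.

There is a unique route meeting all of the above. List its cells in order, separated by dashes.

a1 - b1 - c1 - d1 - e1 - e2 - e3 - e4

Moves only go right or down, so the column and row indices never decrease.
Route from a1: 4× right (reaching e1), 3× down (reaching e4) — 7 moves in all.
Check: all required cells visited.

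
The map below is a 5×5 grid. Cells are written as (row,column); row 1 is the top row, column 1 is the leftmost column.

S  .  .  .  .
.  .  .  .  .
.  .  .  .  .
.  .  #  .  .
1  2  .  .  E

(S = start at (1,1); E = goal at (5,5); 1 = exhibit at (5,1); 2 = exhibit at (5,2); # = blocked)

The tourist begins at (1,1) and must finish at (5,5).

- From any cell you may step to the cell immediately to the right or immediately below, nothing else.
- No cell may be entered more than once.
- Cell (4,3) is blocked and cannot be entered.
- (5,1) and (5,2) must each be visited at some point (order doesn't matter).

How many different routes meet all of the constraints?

A right/down-only route from (1,1) to (5,5) makes exactly 4 down-moves and 4 right-moves in some order.
With no other constraints that would be C(8,4) = 70 routes.
A monotone route can only reach the required cells in the order (5,1), (5,2), so split there and multiply the segment counts (each segment already excludes blocked cells): (1,1)→(5,1): 1; (5,1)→(5,2): 1; (5,2)→(5,5): 1; product = 1.
That gives 1 route.

1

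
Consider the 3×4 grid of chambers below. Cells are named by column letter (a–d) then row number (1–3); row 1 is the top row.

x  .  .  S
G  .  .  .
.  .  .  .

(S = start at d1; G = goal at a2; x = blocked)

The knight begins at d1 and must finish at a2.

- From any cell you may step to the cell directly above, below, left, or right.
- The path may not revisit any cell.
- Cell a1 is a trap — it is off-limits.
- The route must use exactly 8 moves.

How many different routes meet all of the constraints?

Need simple routes of exactly 8 moves from d1 to a2 (Manhattan distance 4, so 2 moves are spent on a detour and 2 undoing it).
Enumerating: d1 d2 d3 c3 c2 c1 b1 b2 a2 | d1 d2 d3 c3 c2 b2 b3 a3 a2 | d1 d2 c2 c1 b1 b2 b3 a3 a2 | d1 c1 c2 d2 d3 c3 b3 b2 a2 | d1 c1 c2 d2 d3 c3 b3 a3 a2 | d1 c1 b1 b2 c2 c3 b3 a3 a2.
That gives 6 routes.

6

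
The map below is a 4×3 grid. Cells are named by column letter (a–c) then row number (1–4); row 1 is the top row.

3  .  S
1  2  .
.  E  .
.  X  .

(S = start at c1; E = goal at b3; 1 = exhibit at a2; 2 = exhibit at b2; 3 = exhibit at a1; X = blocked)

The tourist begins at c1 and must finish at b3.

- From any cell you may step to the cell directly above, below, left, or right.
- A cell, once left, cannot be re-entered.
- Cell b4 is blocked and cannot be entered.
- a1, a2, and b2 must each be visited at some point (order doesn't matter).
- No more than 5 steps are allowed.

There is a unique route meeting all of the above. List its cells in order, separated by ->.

Any route must reach a1, a2, and b2 and still end at b3 within 5 moves, so the order of the required stops is forced.
Route from c1: left 2 to a1, down 1 to a2, right 1 to b2, down 1 to b3 — 5 moves in all.
Check: all required cells visited; 5 ≤ 5 moves.

c1 -> b1 -> a1 -> a2 -> b2 -> b3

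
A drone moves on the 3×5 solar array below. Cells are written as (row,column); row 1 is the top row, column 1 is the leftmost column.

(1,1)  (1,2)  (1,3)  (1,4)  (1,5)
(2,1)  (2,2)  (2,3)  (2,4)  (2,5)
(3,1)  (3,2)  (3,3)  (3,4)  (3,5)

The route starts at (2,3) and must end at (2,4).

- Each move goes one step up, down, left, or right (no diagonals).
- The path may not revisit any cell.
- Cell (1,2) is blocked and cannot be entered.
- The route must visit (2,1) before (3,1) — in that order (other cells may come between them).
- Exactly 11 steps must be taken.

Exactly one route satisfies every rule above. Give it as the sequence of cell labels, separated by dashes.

The waypoints must appear in the order (2,1), (3,1), with no cell reused.
Route from (2,3): left 2 to (2,1), down 1 to (3,1), right 4 to (3,5), up 2 to (1,5), left 1 to (1,4), down 1 to (2,4) — 11 moves in all.
Check: order respected ((2,1) at step 2, (3,1) at step 3); 11 moves as required.

(2,3) - (2,2) - (2,1) - (3,1) - (3,2) - (3,3) - (3,4) - (3,5) - (2,5) - (1,5) - (1,4) - (2,4)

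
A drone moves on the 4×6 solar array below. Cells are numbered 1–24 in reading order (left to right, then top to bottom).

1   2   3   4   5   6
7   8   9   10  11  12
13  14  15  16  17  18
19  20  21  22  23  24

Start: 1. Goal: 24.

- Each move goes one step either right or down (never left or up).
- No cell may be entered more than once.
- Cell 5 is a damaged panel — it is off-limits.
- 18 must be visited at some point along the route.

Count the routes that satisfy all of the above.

18

A right/down-only route from 1 to 24 makes exactly 3 down-moves and 5 right-moves in some order.
With no other constraints that would be C(8,3) = 56 routes.
Split at 18 and multiply the segment counts (each segment already excludes blocked cells): 1→18: 18; 18→24: 1; product = 18.
That gives 18 routes.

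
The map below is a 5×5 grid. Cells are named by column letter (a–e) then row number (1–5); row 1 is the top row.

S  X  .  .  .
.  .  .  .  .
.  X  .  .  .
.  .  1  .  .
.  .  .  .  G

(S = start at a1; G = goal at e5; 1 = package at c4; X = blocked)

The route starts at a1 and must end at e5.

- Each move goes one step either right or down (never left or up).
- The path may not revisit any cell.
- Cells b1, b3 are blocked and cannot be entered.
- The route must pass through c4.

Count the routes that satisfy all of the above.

6

A right/down-only route from a1 to e5 makes exactly 4 down-moves and 4 right-moves in some order.
With no other constraints that would be C(8,4) = 70 routes.
Split at c4 and multiply the segment counts (each segment already excludes blocked cells): a1→c4: 2; c4→e5: 3; product = 6.
That gives 6 routes.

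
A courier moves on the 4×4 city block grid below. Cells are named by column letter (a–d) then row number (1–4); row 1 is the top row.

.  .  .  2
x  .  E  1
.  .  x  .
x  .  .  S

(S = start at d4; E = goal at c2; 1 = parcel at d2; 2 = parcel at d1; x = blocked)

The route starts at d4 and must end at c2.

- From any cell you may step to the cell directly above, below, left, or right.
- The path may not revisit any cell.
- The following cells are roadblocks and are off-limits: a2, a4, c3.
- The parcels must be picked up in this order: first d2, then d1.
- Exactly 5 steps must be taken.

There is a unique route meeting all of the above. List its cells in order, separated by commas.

The waypoints must appear in the order d2, d1, with no cell reused.
Route from d4: 3× up (reaching d1), left to c1, down to c2 — 5 moves in all.
Check: order respected (1 at step 2, 2 at step 3); 5 moves as required.

d4, d3, d2, d1, c1, c2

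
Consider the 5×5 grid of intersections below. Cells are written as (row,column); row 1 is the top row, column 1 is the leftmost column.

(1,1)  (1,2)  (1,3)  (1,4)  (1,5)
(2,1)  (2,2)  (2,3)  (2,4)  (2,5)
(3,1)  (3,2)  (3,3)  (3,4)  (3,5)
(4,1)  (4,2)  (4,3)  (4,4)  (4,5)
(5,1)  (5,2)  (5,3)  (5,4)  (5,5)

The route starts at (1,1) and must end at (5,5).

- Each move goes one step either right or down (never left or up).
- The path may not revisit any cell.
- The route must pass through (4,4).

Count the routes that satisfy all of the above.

A right/down-only route from (1,1) to (5,5) makes exactly 4 down-moves and 4 right-moves in some order.
With no other constraints that would be C(8,4) = 70 routes.
Split at (4,4) and multiply the segment counts: (1,1)→(4,4): 20; (4,4)→(5,5): 2; product = 40.
That gives 40 routes.

40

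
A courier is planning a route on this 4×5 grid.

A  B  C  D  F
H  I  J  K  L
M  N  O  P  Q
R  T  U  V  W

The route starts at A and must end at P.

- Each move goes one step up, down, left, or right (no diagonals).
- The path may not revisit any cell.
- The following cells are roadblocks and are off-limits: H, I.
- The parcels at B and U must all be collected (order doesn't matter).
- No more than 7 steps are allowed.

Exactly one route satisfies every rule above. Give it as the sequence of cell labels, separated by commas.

A, B, C, J, O, U, V, P

The budget equals the shortest possible length, so every move has to be on a shortest route through the required cells.
Route from A: 2× right (reaching C), 3× down (reaching U), right to V, up to P — 7 moves in all.
Check: all required cells visited; 7 ≤ 7 moves.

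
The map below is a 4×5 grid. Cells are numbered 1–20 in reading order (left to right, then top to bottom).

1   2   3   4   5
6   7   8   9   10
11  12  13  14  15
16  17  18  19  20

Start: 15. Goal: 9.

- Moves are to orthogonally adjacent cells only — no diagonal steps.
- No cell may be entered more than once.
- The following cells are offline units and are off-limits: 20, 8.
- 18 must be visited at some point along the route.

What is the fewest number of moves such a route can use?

10

Any route passes through 18 somewhere between 15 and 9. Summing Manhattan distances along the two legs (15 → 18 → 9) gives a lower bound of 3 + 3 = 6 moves.
The shortest route satisfying every rule uses 10 moves: 15 → 14 → 19 → 18 → 13 → 12 → 7 → 2 → 3 → 4 → 9.
The no-revisit rule (legs can't share cells) pushes the minimum above the 6-move bound; an exhaustive check rules out every length from 6 to 9 (on a 4-connected grid the length of any start-to-goal walk has the same parity as the Manhattan bound, so only lengths 6, 8, 10, … need checking), leaving 10 as the minimum.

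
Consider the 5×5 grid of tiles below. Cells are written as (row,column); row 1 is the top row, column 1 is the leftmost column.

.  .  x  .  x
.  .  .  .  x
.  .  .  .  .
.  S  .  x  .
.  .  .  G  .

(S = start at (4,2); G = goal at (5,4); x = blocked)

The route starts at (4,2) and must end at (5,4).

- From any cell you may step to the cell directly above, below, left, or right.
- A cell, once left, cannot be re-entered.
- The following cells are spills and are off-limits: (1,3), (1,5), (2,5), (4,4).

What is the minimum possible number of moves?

The Manhattan distance from (4,2) to (5,4) is |4−5| + |2−4| = 3, so at least 3 moves are needed.
A route of 3 moves achieves this: (4,2) → (5,2) → (5,3) → (5,4).
Since 3 matches the lower bound, it is optimal.

3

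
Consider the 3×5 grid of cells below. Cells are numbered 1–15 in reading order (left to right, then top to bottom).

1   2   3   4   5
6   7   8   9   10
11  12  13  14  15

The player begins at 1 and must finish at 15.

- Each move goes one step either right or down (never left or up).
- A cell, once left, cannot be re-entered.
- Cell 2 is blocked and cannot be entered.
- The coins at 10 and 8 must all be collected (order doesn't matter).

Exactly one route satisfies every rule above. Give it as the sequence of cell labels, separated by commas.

1, 6, 7, 8, 9, 10, 15

Moves only go right or down, so the column and row indices never decrease.
Route from 1: down to 6, 4× right (reaching 10), down to 15 — 6 moves in all.
Check: all required cells visited.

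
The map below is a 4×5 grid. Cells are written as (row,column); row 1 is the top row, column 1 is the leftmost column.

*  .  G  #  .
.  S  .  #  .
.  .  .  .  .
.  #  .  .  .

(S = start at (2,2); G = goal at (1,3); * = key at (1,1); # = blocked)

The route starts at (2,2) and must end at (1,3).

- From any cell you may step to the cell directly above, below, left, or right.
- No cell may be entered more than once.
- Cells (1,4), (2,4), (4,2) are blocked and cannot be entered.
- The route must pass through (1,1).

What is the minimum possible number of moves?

Any route passes through (1,1) somewhere between (2,2) and (1,3). Summing Manhattan distances along the two legs ((2,2) → (1,1) → (1,3)) gives a lower bound of 2 + 2 = 4 moves.
A route of 4 moves achieves this: (2,2) → (2,1) → (1,1) → (1,2) → (1,3).
Since 4 matches the lower bound, it is optimal.

4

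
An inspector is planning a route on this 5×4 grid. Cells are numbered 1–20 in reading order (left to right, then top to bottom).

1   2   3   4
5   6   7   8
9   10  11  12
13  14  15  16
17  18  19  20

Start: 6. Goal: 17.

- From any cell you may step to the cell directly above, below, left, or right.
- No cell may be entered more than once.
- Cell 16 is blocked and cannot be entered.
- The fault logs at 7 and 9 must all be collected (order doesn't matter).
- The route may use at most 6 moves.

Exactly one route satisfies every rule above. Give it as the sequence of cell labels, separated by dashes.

Any route must reach 7 and 9 and still end at 17 within 6 moves, so the order of the required stops is forced.
Route from 6: right to 7, down to 11, 2× left (reaching 9), 2× down (reaching 17) — 6 moves in all.
Check: all required cells visited; 6 ≤ 6 moves.

6 - 7 - 11 - 10 - 9 - 13 - 17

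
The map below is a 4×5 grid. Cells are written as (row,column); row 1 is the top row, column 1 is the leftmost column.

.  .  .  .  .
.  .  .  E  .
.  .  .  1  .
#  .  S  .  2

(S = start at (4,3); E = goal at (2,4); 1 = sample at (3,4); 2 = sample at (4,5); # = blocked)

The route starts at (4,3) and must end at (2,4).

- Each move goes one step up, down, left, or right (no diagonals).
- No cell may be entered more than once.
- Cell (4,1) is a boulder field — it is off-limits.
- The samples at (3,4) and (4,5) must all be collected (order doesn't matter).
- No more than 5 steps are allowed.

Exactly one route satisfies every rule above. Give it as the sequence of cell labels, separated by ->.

(4,3) -> (4,4) -> (4,5) -> (3,5) -> (3,4) -> (2,4)

The 5-move cap with required stops at (3,4), (4,5) leaves no slack for detours.
Route from (4,3): right 2 to (4,5), up 1 to (3,5), left 1 to (3,4), up 1 to (2,4) — 5 moves in all.
Check: all required cells visited; 5 ≤ 5 moves.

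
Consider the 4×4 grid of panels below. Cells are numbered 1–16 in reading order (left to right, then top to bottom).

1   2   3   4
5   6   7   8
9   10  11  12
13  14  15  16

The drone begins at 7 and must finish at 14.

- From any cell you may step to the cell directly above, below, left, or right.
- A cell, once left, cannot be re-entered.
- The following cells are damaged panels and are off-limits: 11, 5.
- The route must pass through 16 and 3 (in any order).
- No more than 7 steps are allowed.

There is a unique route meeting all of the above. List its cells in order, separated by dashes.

The budget equals the shortest possible length, so every move has to be on a shortest route through the required cells.
Route from 7: up to 3, right to 4, 3× down (reaching 16), 2× left (reaching 14) — 7 moves in all.
Check: all required cells visited; 7 ≤ 7 moves.

7 - 3 - 4 - 8 - 12 - 16 - 15 - 14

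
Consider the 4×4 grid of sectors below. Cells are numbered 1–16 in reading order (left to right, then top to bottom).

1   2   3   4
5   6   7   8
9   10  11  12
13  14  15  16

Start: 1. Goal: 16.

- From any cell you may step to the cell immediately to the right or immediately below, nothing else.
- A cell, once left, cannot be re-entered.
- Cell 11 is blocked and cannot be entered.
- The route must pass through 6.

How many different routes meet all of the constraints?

A right/down-only route from 1 to 16 makes exactly 3 down-moves and 3 right-moves in some order.
With no other constraints that would be C(6,3) = 20 routes.
Split at 6 and multiply the segment counts (each segment already excludes blocked cells): 1→6: 2; 6→16: 2; product = 4.
That gives 4 routes.

4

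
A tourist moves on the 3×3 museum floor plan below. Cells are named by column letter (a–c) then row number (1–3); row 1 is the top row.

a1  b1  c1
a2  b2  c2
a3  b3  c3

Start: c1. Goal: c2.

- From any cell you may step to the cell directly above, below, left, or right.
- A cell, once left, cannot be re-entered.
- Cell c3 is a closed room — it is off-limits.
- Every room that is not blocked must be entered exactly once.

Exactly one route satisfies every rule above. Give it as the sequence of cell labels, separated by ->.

Need to visit all 8 open cells exactly once, starting at c1 and ending at c2.
Route from c1: 2× left (reaching a1), 2× down (reaching a3), right to b3, up to b2, right to c2 — 7 moves in all.
Check: all 8 open cells covered.

c1 -> b1 -> a1 -> a2 -> a3 -> b3 -> b2 -> c2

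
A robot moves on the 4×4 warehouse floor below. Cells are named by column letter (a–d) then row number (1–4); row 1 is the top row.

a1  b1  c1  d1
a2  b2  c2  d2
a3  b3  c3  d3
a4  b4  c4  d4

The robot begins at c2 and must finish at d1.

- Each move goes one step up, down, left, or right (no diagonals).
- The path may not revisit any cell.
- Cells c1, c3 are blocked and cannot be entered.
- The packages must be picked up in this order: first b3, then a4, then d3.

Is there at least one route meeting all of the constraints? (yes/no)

yes

One route that works: c2 → b2 → b3 → a3 → a4 → b4 → c4 → d4 → d3 → d2 → d1.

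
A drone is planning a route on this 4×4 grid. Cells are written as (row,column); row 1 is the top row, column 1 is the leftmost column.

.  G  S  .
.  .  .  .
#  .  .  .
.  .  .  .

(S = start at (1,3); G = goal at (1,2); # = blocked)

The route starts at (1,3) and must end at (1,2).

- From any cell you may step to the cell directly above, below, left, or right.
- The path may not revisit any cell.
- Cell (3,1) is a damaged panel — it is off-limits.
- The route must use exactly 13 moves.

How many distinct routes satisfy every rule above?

Need simple routes of exactly 13 moves from (1,3) to (1,2) (Manhattan distance 1, so 6 moves are spent on a detour and 6 undoing it).
Enumerating: (1,3) (1,4) (2,4) (3,4) (4,4) (4,3) (4,2) (3,2) (3,3) (2,3) (2,2) (2,1) (1,1) (1,2) | (1,3) (1,4) (2,4) (2,3) (3,3) (3,4) (4,4) (4,3) (4,2) (3,2) (2,2) (2,1) (1,1) (1,2).
That gives 2 routes.

2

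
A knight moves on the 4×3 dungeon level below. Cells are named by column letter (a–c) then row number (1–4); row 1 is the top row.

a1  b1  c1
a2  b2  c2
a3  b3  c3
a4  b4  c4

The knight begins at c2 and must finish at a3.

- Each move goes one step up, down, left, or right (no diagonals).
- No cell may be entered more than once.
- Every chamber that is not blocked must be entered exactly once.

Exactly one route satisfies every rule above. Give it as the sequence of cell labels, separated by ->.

Need to visit all 12 open cells exactly once, starting at c2 and ending at a3.
Cell c1 has only two open neighbours (c2 and b1), so the path must pass straight through it: one of those is the cell it's entered from and the other is where it exits.
Route from c2: up to c1, 2× left (reaching a1), down to a2, right to b2, down to b3, right to c3, down to c4, 2× left (reaching a4), up to a3 — 11 moves in all.
Check: all 12 open cells covered.

c2 -> c1 -> b1 -> a1 -> a2 -> b2 -> b3 -> c3 -> c4 -> b4 -> a4 -> a3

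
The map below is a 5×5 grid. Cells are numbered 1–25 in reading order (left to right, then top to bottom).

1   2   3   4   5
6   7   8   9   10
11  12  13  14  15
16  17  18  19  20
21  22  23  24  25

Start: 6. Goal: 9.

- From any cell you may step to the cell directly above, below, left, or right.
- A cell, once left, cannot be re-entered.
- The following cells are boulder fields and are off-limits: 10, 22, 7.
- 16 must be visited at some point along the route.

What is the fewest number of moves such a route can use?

7

Any route passes through 16 somewhere between 6 and 9. Summing Manhattan distances along the two legs (6 → 16 → 9) gives a lower bound of 2 + 5 = 7 moves.
A route of 7 moves achieves this: 6 → 11 → 16 → 17 → 12 → 13 → 8 → 9.
Since 7 matches the lower bound, it is optimal.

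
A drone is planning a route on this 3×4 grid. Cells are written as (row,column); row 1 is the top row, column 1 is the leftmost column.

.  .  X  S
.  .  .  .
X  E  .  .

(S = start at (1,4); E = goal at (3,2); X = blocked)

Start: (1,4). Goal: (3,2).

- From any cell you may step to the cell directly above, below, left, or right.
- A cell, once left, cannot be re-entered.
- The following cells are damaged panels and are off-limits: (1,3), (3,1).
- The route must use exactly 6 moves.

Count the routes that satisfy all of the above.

Need simple routes of exactly 6 moves from (1,4) to (3,2) (Manhattan distance 4, so 1 moves are spent on a detour and 1 undoing it).
Enumerating: (1,4) (2,4) (3,4) (3,3) (2,3) (2,2) (3,2).
That gives 1 route.

1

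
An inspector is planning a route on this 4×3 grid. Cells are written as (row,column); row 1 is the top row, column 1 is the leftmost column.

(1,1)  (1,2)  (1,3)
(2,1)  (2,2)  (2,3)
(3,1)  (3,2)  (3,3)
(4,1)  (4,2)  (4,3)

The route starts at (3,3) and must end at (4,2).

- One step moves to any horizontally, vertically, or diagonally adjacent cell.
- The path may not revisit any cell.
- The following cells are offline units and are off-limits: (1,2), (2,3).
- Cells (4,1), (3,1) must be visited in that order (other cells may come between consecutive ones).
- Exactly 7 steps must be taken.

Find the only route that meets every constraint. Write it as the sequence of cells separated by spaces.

(3,3) (2,2) (1,1) (2,1) (3,2) (4,1) (3,1) (4,2)

The waypoints must appear in the order (4,1), (3,1), with no cell reused.
Route from (3,3): 2× up-left (reaching (1,1)), down to (2,1), down-right to (3,2), down-left to (4,1), up to (3,1), down-right to (4,2) — 7 moves in all.
Check: order respected ((4,1) at step 5, (3,1) at step 6); 7 moves as required.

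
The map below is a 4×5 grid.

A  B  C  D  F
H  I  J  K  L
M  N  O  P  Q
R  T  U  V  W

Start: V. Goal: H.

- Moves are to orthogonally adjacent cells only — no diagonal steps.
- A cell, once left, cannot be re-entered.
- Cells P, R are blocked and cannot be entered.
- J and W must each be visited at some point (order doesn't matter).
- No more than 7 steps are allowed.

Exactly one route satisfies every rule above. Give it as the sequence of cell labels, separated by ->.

V -> W -> Q -> L -> K -> J -> I -> H

The 7-move cap with required stops at J, W leaves no slack for detours.
Route from V: right 1 to W, up 2 to L, left 4 to H — 7 moves in all.
Check: all required cells visited; 7 ≤ 7 moves.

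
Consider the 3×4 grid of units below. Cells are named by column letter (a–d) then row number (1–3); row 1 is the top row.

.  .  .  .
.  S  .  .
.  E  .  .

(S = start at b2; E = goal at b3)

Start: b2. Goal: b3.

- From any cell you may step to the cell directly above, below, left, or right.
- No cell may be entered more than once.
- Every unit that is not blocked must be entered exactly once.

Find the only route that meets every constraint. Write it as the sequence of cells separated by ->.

Need to visit all 12 open cells exactly once, starting at b2 and ending at b3.
Cell a3 has only two open neighbours (a2 and b3), so the path must pass straight through it: one of those is the cell it's entered from and the other is where it exits.
Route from b2: right to c2, down to c3, right to d3, 2× up (reaching d1), 3× left (reaching a1), 2× down (reaching a3), right to b3 — 11 moves in all.
Check: all 12 open cells covered.

b2 -> c2 -> c3 -> d3 -> d2 -> d1 -> c1 -> b1 -> a1 -> a2 -> a3 -> b3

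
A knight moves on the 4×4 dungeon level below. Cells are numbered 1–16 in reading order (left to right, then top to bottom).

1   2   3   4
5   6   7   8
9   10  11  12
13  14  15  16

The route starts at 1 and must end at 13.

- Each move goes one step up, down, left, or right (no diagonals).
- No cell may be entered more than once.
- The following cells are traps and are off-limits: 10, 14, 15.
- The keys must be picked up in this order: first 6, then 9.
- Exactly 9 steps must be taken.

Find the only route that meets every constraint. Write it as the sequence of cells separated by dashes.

1 - 2 - 3 - 4 - 8 - 7 - 6 - 5 - 9 - 13

The waypoints must appear in the order 6, 9, with no cell reused.
Route from 1: 3× right (reaching 4), down to 8, 3× left (reaching 5), 2× down (reaching 13) — 9 moves in all.
Check: order respected (6 at step 6, 9 at step 8); 9 moves as required.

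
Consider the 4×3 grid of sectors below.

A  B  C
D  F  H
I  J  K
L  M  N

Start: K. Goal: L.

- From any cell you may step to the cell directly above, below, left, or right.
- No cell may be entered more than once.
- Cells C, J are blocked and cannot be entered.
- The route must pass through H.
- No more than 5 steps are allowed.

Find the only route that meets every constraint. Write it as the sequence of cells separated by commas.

Any route must reach H and still end at L within 5 moves, so the order of the required stops is forced.
Route from K: up 1 to H, left 2 to D, down 2 to L — 5 moves in all.
Check: all required cells visited; 5 ≤ 5 moves.

K, H, F, D, I, L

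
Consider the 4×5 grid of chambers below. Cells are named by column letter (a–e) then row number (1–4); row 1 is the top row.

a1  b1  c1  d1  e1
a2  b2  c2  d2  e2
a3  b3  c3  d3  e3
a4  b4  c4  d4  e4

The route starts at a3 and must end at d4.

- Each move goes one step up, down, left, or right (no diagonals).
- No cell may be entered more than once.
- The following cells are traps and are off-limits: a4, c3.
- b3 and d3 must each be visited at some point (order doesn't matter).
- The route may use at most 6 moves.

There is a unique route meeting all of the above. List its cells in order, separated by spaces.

a3 b3 b2 c2 d2 d3 d4

The 6-move cap with required stops at b3, d3 leaves no slack for detours.
Route from a3: right 1 to b3, up 1 to b2, right 2 to d2, down 2 to d4 — 6 moves in all.
Check: all required cells visited; 6 ≤ 6 moves.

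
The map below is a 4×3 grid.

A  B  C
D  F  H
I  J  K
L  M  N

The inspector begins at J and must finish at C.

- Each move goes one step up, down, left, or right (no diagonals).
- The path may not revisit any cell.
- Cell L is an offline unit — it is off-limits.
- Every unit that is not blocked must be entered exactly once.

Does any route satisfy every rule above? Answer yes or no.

Colour the cells like a checkerboard: each orthogonal step flips colour, so a Hamiltonian route alternates colours. Here there are 6 cells of one colour and 5 of the other, with start on the opposite colour to the goal — the counts and endpoints can't be arranged into an alternating sequence of length 11, so no Hamiltonian route exists.

no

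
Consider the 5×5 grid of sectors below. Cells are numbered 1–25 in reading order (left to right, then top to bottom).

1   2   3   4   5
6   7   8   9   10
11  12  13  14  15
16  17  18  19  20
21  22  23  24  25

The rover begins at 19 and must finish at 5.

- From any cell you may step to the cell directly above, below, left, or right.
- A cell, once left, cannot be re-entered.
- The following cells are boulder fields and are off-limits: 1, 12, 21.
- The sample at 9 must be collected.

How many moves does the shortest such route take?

Any route passes through 9 somewhere between 19 and 5. Summing Manhattan distances along the two legs (19 → 9 → 5) gives a lower bound of 2 + 2 = 4 moves.
A route of 4 moves achieves this: 19 → 14 → 9 → 4 → 5.
Since 4 matches the lower bound, it is optimal.

4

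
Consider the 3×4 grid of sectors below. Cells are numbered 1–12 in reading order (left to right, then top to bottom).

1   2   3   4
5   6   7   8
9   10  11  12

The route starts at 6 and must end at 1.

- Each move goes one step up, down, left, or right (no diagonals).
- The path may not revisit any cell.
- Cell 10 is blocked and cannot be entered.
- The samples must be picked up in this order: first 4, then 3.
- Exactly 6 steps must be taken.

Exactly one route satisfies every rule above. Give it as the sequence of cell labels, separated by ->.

The waypoints must appear in the order 4, 3, with no cell reused.
Route from 6: right 2 to 8, up 1 to 4, left 3 to 1 — 6 moves in all.
Check: order respected (4 at step 3, 3 at step 4); 6 moves as required.

6 -> 7 -> 8 -> 4 -> 3 -> 2 -> 1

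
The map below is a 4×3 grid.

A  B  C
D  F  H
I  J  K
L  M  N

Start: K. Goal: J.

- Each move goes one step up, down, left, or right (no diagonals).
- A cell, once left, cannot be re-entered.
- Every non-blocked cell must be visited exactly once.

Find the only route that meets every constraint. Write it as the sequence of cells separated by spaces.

K N M L I D A B C H F J

Need to visit all 12 open cells exactly once, starting at K and ending at J.
Route from K: down 1 to N, left 2 to L, up 3 to A, right 2 to C, down 1 to H, left 1 to F, down 1 to J — 11 moves in all.
Check: all 12 open cells covered.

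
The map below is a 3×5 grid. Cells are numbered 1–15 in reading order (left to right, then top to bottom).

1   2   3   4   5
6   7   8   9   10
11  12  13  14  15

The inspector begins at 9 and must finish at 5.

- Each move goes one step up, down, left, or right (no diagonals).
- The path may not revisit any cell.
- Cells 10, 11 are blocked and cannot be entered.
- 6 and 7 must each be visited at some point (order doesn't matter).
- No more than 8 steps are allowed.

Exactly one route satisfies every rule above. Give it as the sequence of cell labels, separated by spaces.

The budget equals the shortest possible length, so every move has to be on a shortest route through the required cells.
Route from 9: left 3 to 6, up 1 to 1, right 4 to 5 — 8 moves in all.
Check: all required cells visited; 8 ≤ 8 moves.

9 8 7 6 1 2 3 4 5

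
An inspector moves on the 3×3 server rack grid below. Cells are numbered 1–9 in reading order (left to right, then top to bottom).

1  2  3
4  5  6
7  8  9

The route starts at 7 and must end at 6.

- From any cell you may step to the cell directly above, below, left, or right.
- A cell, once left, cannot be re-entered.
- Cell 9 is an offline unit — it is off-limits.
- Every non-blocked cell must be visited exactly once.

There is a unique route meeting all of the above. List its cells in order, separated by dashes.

Need to visit all 8 open cells exactly once, starting at 7 and ending at 6.
Cell 8 has only two open neighbours (5 and 7), so the path must pass straight through it: one of those is the cell it's entered from and the other is where it exits.
Route from 7: right to 8, up to 5, left to 4, up to 1, 2× right (reaching 3), down to 6 — 7 moves in all.
Check: all 8 open cells covered.

7 - 8 - 5 - 4 - 1 - 2 - 3 - 6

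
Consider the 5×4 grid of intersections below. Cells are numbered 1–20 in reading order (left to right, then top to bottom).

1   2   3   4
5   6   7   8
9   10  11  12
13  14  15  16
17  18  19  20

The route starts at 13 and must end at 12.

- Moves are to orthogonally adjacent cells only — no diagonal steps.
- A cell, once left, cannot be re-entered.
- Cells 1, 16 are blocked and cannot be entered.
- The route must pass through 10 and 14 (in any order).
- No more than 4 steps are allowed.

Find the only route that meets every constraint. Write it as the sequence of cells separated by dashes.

13 - 14 - 10 - 11 - 12

The 4-move cap with required stops at 10, 14 leaves no slack for detours.
Route from 13: right 1 to 14, up 1 to 10, right 2 to 12 — 4 moves in all.
Check: all required cells visited; 4 ≤ 4 moves.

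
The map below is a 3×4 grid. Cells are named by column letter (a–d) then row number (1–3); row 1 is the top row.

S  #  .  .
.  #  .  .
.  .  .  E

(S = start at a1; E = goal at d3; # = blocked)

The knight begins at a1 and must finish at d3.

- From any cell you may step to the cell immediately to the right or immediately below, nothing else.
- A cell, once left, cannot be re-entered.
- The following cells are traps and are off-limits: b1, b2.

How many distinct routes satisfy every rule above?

A right/down-only route from a1 to d3 makes exactly 2 down-moves and 3 right-moves in some order.
With no other constraints that would be C(5,2) = 10 routes.
Subtract routes through each blocked cell (inclusion–exclusion for overlaps): − through b1: 6 − through b2: 6 + through b1&b2: 3 → 1.
That gives 1 route.

1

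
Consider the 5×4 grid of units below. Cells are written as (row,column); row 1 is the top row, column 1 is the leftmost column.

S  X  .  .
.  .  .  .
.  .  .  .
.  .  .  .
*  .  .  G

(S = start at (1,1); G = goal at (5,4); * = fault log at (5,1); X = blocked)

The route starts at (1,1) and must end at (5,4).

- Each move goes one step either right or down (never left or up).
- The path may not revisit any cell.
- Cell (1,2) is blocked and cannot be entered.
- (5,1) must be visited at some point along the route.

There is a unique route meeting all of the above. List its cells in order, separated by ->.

(1,1) -> (2,1) -> (3,1) -> (4,1) -> (5,1) -> (5,2) -> (5,3) -> (5,4)

Moves only go right or down, so the column and row indices never decrease.
Route from (1,1): 4× down (reaching (5,1)), 3× right (reaching (5,4)) — 7 moves in all.
Check: all required cells visited.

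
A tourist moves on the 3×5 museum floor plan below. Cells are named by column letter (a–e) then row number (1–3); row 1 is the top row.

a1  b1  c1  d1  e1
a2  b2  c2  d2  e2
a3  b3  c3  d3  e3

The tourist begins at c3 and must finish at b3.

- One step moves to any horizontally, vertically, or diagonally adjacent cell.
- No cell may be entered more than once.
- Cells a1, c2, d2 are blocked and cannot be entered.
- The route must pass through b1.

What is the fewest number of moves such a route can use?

4

Any route passes through b1 somewhere between c3 and b3. Summing Chebyshev distances along the two legs (c3 → b1 → b3) gives a lower bound of 2 + 2 = 4 moves.
A route of 4 moves achieves this: c3 → b2 → b1 → a2 → b3.
Since 4 matches the lower bound, it is optimal.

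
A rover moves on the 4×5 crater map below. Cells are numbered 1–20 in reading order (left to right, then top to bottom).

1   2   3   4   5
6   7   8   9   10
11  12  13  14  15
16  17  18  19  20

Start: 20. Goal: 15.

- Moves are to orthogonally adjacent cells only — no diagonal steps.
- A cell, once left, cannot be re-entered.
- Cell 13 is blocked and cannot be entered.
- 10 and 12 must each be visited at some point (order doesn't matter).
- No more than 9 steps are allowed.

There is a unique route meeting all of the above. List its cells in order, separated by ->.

20 -> 19 -> 18 -> 17 -> 12 -> 7 -> 8 -> 9 -> 10 -> 15

Any route must reach 10 and 12 and still end at 15 within 9 moves, so the order of the required stops is forced.
Route from 20: left 3 to 17, up 2 to 7, right 3 to 10, down 1 to 15 — 9 moves in all.
Check: all required cells visited; 9 ≤ 9 moves.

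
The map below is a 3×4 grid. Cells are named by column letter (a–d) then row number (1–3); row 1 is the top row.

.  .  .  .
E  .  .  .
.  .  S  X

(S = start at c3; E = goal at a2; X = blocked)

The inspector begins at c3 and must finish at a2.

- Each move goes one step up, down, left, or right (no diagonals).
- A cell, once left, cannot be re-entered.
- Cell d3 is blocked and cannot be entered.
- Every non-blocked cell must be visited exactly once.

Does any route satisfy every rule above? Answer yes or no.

no

Colour the cells like a checkerboard: each orthogonal step flips colour, so a Hamiltonian route alternates colours. Here there are 6 cells of one colour and 5 of the other, with start on the opposite colour to the goal — the counts and endpoints can't be arranged into an alternating sequence of length 11, so no Hamiltonian route exists.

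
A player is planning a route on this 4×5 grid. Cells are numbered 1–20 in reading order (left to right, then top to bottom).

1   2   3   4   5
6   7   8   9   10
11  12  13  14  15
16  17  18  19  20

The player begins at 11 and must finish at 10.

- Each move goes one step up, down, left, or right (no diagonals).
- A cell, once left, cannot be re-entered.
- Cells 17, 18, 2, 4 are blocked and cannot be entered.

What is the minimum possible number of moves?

5

The Manhattan distance from 11 to 10 is |3−2| + |1−5| = 5, so at least 5 moves are needed.
A route of 5 moves achieves this: 11 → 6 → 7 → 8 → 9 → 10.
Since 5 matches the lower bound, it is optimal.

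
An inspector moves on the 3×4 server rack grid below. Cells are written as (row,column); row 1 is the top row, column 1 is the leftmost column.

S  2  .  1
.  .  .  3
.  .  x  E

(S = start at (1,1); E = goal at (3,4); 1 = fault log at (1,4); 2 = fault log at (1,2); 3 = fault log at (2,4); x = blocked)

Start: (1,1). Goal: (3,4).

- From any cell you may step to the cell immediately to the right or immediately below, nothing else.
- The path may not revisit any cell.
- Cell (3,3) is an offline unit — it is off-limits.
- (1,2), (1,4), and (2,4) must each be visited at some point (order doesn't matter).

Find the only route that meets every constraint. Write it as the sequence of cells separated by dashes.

Moves only go right or down, so the column and row indices never decrease.
Route from (1,1): right 3 to (1,4), down 2 to (3,4) — 5 moves in all.
Check: all required cells visited.

(1,1) - (1,2) - (1,3) - (1,4) - (2,4) - (3,4)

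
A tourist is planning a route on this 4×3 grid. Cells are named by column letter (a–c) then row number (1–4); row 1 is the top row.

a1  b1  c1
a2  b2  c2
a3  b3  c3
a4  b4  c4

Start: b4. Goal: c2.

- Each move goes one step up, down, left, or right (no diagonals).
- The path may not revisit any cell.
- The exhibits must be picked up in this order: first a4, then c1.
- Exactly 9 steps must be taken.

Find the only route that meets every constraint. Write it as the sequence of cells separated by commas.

b4, a4, a3, b3, b2, a2, a1, b1, c1, c2

The waypoints must appear in the order a4, c1, with no cell reused.
Route from b4: left 1 to a4, up 1 to a3, right 1 to b3, up 1 to b2, left 1 to a2, up 1 to a1, right 2 to c1, down 1 to c2 — 9 moves in all.
Check: order respected (a4 at step 1, c1 at step 8); 9 moves as required.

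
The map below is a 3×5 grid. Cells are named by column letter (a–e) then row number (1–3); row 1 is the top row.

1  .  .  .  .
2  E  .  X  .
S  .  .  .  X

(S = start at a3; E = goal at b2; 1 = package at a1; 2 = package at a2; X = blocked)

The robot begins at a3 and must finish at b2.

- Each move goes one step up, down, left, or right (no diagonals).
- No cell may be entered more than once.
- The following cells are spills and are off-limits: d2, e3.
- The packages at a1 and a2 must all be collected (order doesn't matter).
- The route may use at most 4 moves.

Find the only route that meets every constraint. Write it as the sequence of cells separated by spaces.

The 4-move cap with required stops at a1, a2 leaves no slack for detours.
Route from a3: 2× up (reaching a1), right to b1, down to b2 — 4 moves in all.
Check: all required cells visited; 4 ≤ 4 moves.

a3 a2 a1 b1 b2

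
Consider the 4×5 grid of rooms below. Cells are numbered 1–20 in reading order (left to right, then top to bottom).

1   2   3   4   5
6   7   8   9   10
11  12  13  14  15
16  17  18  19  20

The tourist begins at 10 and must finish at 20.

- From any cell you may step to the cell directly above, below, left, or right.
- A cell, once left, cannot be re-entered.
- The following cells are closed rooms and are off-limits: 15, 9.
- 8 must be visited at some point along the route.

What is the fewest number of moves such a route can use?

8

Any route passes through 8 somewhere between 10 and 20. Summing Manhattan distances along the two legs (10 → 8 → 20) gives a lower bound of 2 + 4 = 6 moves.
That bound ignores the blocked cells. Measuring each leg by the fewest moves that actually steer around them (10→8: 4; 8→20: 4) raises the lower bound to 8.
A route of 8 moves exists: 10 → 5 → 4 → 3 → 8 → 13 → 18 → 19 → 20.
Since 8 matches that lower bound, it is optimal.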